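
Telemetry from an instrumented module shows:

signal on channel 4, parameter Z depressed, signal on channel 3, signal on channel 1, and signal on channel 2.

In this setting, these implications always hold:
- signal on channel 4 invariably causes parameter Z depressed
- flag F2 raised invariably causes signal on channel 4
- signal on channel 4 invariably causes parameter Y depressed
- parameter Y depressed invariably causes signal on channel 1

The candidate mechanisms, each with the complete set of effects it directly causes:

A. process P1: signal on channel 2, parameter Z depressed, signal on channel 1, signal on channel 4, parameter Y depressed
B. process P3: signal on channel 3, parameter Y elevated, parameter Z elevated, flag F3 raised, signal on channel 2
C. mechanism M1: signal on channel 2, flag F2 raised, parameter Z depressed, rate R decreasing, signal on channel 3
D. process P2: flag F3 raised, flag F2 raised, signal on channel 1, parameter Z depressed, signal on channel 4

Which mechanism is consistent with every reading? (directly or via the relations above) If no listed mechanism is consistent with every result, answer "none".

C

Testing each hypothesis:
(A) process P1 — does not account for signal on channel 3
(B) process P3 — fails on signal on channel 4, parameter Z depressed, signal on channel 1 (predicts parameter Z elevated, not parameter Z depressed)
(C) mechanism M1 — signal on channel 4 yes (via flag F2 raised → signal on channel 4); parameter Z depressed yes; signal on channel 3 yes; signal on channel 1 yes (via flag F2 raised → signal on channel 4 → parameter Y depressed → signal on channel 1); signal on channel 2 yes
(D) process P2 — does not account for signal on channel 3, signal on channel 2
(C) is the only candidate with no mismatches.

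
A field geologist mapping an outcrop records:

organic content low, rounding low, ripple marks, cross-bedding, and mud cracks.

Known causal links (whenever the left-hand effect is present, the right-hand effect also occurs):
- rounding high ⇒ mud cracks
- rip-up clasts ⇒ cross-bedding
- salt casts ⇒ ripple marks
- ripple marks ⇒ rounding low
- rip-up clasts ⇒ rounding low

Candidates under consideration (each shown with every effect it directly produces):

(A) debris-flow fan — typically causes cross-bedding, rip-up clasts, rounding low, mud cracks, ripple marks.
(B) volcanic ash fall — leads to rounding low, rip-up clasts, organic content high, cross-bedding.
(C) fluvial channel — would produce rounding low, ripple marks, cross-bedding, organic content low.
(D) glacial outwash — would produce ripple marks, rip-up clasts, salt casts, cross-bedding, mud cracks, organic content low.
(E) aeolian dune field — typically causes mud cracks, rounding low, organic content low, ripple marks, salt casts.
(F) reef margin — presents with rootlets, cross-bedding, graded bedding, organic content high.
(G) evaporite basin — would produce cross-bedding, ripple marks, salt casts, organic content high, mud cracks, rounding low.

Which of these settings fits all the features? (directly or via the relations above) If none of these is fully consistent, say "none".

D

Testing each hypothesis:
(A) debris-flow fan — organic content low NO; rounding low yes; ripple marks yes; cross-bedding yes; mud cracks yes
(B) volcanic ash fall — organic content low NO; rounding low yes; ripple marks NO; cross-bedding yes; mud cracks NO
(C) fluvial channel — does not account for mud cracks
(D) glacial outwash — organic content low yes; rounding low yes (by rip-up clasts → rounding low); ripple marks yes; cross-bedding yes; mud cracks yes
(E) aeolian dune field — does not account for cross-bedding
(F) reef margin — organic content low NO; rounding low NO; ripple marks NO; cross-bedding yes; mud cracks NO
(G) evaporite basin — fails on organic content low (predicts organic content high, not organic content low)
(D) is the only candidate with no mismatches.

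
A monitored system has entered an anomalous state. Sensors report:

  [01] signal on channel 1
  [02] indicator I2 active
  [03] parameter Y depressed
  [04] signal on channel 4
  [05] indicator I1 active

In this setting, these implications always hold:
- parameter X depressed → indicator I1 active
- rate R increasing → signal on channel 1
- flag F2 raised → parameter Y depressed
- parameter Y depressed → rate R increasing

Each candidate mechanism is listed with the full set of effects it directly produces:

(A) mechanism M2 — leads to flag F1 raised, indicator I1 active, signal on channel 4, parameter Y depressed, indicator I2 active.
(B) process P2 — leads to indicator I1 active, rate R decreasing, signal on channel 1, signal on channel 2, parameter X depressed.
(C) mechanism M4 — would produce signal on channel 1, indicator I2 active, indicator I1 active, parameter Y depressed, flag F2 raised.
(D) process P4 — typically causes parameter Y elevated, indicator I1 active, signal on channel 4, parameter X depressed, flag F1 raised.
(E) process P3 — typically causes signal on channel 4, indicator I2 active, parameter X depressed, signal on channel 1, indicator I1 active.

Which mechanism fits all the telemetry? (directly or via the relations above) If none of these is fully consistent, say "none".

Checking each candidate against the observations:
(A) mechanism M2 — signal on channel 1 ✓ (via parameter Y depressed → rate R increasing → signal on channel 1); indicator I2 active ✓; parameter Y depressed ✓; signal on channel 4 ✓; indicator I1 active ✓
(B) process P2 — does not account for indicator I2 active, parameter Y depressed, signal on channel 4
(C) mechanism M4 — signal on channel 1 ✓; indicator I2 active ✓; parameter Y depressed ✓; signal on channel 4 ✗; indicator I1 active ✓
(D) process P4 — fails on signal on channel 1, indicator I2 active, parameter Y depressed (predicts parameter Y elevated, not parameter Y depressed)
(E) process P3 — signal on channel 1 ✓; indicator I2 active ✓; parameter Y depressed ✗; signal on channel 4 ✓; indicator I1 active ✓
(A) is the only candidate with no mismatches.

A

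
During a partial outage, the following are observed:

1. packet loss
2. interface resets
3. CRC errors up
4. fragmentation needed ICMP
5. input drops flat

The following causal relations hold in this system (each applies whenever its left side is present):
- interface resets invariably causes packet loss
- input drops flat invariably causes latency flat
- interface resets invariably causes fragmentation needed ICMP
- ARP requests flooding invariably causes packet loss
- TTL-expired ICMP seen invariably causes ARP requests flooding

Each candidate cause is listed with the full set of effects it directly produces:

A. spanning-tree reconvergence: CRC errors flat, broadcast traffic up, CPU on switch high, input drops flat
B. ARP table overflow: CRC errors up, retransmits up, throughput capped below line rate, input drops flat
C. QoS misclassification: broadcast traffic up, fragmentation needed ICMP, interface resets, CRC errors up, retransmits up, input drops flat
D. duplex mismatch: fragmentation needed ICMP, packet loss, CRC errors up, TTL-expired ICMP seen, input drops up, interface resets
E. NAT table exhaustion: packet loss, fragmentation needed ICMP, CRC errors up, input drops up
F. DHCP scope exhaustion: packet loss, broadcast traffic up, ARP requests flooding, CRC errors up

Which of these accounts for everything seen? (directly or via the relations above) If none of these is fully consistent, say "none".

Testing each hypothesis:
(A) spanning-tree reconvergence — packet loss NO; interface resets NO; CRC errors up NO; fragmentation needed ICMP NO; input drops flat yes
(B) ARP table overflow — does not account for packet loss, interface resets, fragmentation needed ICMP
(C) QoS misclassification — packet loss yes (through interface resets → packet loss); interface resets yes; CRC errors up yes; fragmentation needed ICMP yes; input drops flat yes
(D) duplex mismatch — fails on input drops flat (predicts input drops up, not input drops flat)
(E) NAT table exhaustion — packet loss yes; interface resets NO; CRC errors up yes; fragmentation needed ICMP yes; input drops flat NO
(F) DHCP scope exhaustion — does not account for interface resets, fragmentation needed ICMP, input drops flat
Only (C) is consistent with every observation.

C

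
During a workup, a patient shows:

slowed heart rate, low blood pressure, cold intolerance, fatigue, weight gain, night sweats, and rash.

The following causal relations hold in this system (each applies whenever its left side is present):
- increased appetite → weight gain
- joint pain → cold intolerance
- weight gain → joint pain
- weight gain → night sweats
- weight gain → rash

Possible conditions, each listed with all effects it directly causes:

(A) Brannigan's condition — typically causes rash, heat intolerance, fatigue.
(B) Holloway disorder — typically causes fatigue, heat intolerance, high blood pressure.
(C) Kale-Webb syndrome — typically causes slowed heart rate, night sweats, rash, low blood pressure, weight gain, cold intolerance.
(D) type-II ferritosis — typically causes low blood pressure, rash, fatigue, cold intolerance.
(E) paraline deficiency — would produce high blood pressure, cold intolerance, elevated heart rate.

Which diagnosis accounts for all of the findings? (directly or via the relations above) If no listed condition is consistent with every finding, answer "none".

none

Per-candidate check:
(A) Brannigan's condition — slowed heart rate NO; low blood pressure NO; cold intolerance NO; fatigue yes; weight gain NO; night sweats NO; rash yes
(B) Holloway disorder — fails on slowed heart rate, low blood pressure, cold intolerance, weight gain, night sweats, rash (predicts high blood pressure, not low blood pressure; predicts heat intolerance, not cold intolerance)
(C) Kale-Webb syndrome — does not account for fatigue
(D) type-II ferritosis — slowed heart rate NO; low blood pressure yes; cold intolerance yes; fatigue yes; weight gain NO; night sweats NO; rash yes
(E) paraline deficiency — slowed heart rate NO; low blood pressure NO; cold intolerance yes; fatigue NO; weight gain NO; night sweats NO; rash NO
None of the listed candidates fits everything.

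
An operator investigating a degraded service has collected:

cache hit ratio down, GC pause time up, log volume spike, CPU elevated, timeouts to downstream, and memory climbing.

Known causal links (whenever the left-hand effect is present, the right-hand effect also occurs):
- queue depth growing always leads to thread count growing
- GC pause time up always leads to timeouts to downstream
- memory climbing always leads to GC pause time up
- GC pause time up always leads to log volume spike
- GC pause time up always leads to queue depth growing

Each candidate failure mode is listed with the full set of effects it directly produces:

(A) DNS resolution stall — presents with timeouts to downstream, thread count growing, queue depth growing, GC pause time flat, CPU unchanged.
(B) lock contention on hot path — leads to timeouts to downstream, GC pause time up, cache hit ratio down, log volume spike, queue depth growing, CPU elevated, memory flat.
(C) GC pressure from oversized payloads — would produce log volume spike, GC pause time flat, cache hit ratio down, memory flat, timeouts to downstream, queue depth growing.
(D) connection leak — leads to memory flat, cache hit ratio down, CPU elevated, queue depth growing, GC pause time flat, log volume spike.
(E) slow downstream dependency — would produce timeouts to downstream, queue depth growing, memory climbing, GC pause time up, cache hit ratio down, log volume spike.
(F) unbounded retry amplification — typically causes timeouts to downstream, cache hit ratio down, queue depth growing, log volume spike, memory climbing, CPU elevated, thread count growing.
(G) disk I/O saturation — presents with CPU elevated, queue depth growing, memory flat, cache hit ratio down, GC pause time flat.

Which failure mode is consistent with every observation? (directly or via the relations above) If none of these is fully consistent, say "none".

F

For each candidate, compare predicted effects to what was observed:
(A) DNS resolution stall — cache hit ratio down ✗; GC pause time up ✗; log volume spike ✗; CPU elevated ✗; timeouts to downstream ✓; memory climbing ✗
(B) lock contention on hot path — cache hit ratio down ✓; GC pause time up ✓; log volume spike ✓; CPU elevated ✓; timeouts to downstream ✓; memory climbing ✗
(C) GC pressure from oversized payloads — cache hit ratio down ✓; GC pause time up ✗; log volume spike ✓; CPU elevated ✗; timeouts to downstream ✓; memory climbing ✗
(D) connection leak — cache hit ratio down ✓; GC pause time up ✗; log volume spike ✓; CPU elevated ✓; timeouts to downstream ✗; memory climbing ✗
(E) slow downstream dependency — does not account for CPU elevated
(F) unbounded retry amplification — cache hit ratio down ✓; GC pause time up ✓ (by memory climbing → GC pause time up); log volume spike ✓; CPU elevated ✓; timeouts to downstream ✓; memory climbing ✓
(G) disk I/O saturation — fails on GC pause time up, log volume spike, timeouts to downstream, memory climbing (predicts GC pause time flat, not GC pause time up; predicts memory flat, not memory climbing)
Only (F) is consistent with every observation.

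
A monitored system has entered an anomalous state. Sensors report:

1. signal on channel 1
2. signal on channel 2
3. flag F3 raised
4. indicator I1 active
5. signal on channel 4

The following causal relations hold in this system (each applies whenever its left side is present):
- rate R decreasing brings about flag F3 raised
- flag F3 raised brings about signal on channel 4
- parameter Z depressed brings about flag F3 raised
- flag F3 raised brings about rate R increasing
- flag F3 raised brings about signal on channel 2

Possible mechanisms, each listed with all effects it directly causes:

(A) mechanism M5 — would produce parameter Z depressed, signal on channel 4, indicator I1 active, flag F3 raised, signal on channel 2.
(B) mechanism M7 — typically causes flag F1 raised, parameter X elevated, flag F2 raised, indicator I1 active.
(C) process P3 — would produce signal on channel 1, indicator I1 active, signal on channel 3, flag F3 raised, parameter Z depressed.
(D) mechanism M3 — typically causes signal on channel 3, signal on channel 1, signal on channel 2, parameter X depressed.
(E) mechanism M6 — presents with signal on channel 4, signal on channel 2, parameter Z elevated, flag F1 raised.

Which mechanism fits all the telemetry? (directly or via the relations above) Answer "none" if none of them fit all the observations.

C

Per-candidate check:
(A) mechanism M5 — signal on channel 1 -; signal on channel 2 +; flag F3 raised +; indicator I1 active +; signal on channel 4 +
(B) mechanism M7 — signal on channel 1 -; signal on channel 2 -; flag F3 raised -; indicator I1 active +; signal on channel 4 -
(C) process P3 — signal on channel 1 +; signal on channel 2 + (by flag F3 raised → signal on channel 2); flag F3 raised +; indicator I1 active +; signal on channel 4 + (by flag F3 raised → signal on channel 4)
(D) mechanism M3 — does not account for flag F3 raised, indicator I1 active, signal on channel 4
(E) mechanism M6 — signal on channel 1 -; signal on channel 2 +; flag F3 raised -; indicator I1 active -; signal on channel 4 +
(C) is the only candidate with no mismatches.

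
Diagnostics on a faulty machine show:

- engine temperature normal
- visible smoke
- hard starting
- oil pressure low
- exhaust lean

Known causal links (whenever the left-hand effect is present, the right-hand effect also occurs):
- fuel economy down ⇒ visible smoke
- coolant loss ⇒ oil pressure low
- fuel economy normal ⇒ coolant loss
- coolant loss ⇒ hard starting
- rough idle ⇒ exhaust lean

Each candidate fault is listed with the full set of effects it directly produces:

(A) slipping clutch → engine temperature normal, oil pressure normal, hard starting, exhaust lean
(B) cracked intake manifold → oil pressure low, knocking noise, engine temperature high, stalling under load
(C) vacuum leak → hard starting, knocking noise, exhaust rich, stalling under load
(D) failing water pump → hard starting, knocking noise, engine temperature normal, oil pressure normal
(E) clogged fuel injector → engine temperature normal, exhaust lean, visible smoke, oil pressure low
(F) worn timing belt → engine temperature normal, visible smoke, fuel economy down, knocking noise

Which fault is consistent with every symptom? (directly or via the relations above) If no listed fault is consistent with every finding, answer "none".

Testing each hypothesis:
(A) slipping clutch — fails on visible smoke, oil pressure low (predicts oil pressure normal, not oil pressure low)
(B) cracked intake manifold — engine temperature normal miss; visible smoke miss; hard starting miss; oil pressure low match; exhaust lean miss
(C) vacuum leak — engine temperature normal miss; visible smoke miss; hard starting match; oil pressure low miss; exhaust lean miss
(D) failing water pump — fails on visible smoke, oil pressure low, exhaust lean (predicts oil pressure normal, not oil pressure low)
(E) clogged fuel injector — engine temperature normal match; visible smoke match; hard starting miss; oil pressure low match; exhaust lean match
(F) worn timing belt — engine temperature normal match; visible smoke match; hard starting miss; oil pressure low miss; exhaust lean miss
None of the listed candidates fits everything.

none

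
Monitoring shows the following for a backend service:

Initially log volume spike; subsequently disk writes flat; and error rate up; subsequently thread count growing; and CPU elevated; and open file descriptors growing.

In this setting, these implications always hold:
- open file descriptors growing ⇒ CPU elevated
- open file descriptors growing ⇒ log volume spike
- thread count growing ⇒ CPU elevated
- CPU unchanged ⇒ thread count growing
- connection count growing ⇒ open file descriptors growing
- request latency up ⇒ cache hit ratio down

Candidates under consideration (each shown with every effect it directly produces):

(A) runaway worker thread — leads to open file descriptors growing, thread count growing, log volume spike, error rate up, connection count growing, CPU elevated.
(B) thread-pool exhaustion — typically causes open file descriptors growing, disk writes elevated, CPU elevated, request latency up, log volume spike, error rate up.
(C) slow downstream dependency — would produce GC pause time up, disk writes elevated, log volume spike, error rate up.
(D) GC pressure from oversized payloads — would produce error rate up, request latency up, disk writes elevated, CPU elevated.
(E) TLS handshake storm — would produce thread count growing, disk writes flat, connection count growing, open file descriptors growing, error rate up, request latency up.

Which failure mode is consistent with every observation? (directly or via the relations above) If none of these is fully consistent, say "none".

Per-candidate check:
(A) runaway worker thread — log volume spike ✓; disk writes flat ✗; error rate up ✓; thread count growing ✓; CPU elevated ✓; open file descriptors growing ✓
(B) thread-pool exhaustion — fails on disk writes flat, thread count growing (predicts disk writes elevated, not disk writes flat)
(C) slow downstream dependency — log volume spike ✓; disk writes flat ✗; error rate up ✓; thread count growing ✗; CPU elevated ✗; open file descriptors growing ✗
(D) GC pressure from oversized payloads — fails on log volume spike, disk writes flat, thread count growing, open file descriptors growing (predicts disk writes elevated, not disk writes flat)
(E) TLS handshake storm — log volume spike ✓ (by open file descriptors growing → log volume spike); disk writes flat ✓; error rate up ✓; thread count growing ✓; CPU elevated ✓ (by open file descriptors growing → CPU elevated); open file descriptors growing ✓
(E) alone accounts for all the evidence.

E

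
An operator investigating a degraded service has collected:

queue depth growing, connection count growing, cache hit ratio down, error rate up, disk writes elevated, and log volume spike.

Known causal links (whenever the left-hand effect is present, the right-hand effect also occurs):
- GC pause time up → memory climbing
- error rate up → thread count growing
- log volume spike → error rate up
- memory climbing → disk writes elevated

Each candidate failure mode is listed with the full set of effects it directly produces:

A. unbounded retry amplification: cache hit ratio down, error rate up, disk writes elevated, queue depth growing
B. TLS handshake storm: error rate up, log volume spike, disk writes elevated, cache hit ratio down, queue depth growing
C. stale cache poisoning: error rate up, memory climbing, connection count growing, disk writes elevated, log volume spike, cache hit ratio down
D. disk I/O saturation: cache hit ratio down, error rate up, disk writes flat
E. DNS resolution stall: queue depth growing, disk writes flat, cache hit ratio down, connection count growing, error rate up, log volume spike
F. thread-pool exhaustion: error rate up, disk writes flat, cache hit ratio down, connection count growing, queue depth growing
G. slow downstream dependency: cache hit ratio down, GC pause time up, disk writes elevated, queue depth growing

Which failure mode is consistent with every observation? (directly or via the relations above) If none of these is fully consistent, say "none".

none

Testing each hypothesis:
(A) unbounded retry amplification — does not account for connection count growing, log volume spike
(B) TLS handshake storm — queue depth growing yes; connection count growing NO; cache hit ratio down yes; error rate up yes; disk writes elevated yes; log volume spike yes
(C) stale cache poisoning — does not account for queue depth growing
(D) disk I/O saturation — fails on queue depth growing, connection count growing, disk writes elevated, log volume spike (predicts disk writes flat, not disk writes elevated)
(E) DNS resolution stall — fails on disk writes elevated (predicts disk writes flat, not disk writes elevated)
(F) thread-pool exhaustion — fails on disk writes elevated, log volume spike (predicts disk writes flat, not disk writes elevated)
(G) slow downstream dependency — does not account for connection count growing, error rate up, log volume spike
No candidate is consistent with all observations.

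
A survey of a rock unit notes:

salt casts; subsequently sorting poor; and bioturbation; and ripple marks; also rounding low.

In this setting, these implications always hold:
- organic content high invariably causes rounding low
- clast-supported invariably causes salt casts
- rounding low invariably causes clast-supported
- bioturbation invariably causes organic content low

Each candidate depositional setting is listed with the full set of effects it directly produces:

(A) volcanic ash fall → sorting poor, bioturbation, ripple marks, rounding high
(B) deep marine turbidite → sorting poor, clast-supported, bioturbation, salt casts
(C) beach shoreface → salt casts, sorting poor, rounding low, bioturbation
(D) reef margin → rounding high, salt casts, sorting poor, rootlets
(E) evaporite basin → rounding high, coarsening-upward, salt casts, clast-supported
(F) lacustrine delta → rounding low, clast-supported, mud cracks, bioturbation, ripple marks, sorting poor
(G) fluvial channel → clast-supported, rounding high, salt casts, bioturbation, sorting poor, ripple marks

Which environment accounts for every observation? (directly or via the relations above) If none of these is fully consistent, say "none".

F

Checking each candidate against the observations:
(A) volcanic ash fall — fails on salt casts, rounding low (predicts rounding high, not rounding low)
(B) deep marine turbidite — salt casts +; sorting poor +; bioturbation +; ripple marks -; rounding low -
(C) beach shoreface — does not account for ripple marks
(D) reef margin — fails on bioturbation, ripple marks, rounding low (predicts rounding high, not rounding low)
(E) evaporite basin — salt casts +; sorting poor -; bioturbation -; ripple marks -; rounding low -
(F) lacustrine delta — accounts for every observation (salt casts through clast-supported → salt casts)
(G) fluvial channel — salt casts +; sorting poor +; bioturbation +; ripple marks +; rounding low -
(F) alone accounts for all the evidence.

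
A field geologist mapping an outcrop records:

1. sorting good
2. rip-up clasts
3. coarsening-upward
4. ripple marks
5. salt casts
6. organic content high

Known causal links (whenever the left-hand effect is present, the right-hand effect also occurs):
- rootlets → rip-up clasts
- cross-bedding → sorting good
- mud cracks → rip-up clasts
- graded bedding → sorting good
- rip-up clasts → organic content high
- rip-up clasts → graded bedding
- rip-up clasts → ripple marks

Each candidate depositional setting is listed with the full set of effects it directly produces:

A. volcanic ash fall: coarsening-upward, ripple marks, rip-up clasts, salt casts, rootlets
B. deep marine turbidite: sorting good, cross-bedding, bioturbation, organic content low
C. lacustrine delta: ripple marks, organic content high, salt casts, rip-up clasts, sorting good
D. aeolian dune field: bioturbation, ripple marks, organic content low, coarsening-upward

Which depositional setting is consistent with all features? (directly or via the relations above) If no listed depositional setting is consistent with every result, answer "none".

A

Checking each candidate against the observations:
(A) volcanic ash fall — accounts for every observation (sorting good via rip-up clasts → graded bedding → sorting good)
(B) deep marine turbidite — fails on rip-up clasts, coarsening-upward, ripple marks, salt casts, organic content high (predicts organic content low, not organic content high)
(C) lacustrine delta — sorting good yes; rip-up clasts yes; coarsening-upward NO; ripple marks yes; salt casts yes; organic content high yes
(D) aeolian dune field — sorting good NO; rip-up clasts NO; coarsening-upward yes; ripple marks yes; salt casts NO; organic content high NO
Only (A) is consistent with every observation.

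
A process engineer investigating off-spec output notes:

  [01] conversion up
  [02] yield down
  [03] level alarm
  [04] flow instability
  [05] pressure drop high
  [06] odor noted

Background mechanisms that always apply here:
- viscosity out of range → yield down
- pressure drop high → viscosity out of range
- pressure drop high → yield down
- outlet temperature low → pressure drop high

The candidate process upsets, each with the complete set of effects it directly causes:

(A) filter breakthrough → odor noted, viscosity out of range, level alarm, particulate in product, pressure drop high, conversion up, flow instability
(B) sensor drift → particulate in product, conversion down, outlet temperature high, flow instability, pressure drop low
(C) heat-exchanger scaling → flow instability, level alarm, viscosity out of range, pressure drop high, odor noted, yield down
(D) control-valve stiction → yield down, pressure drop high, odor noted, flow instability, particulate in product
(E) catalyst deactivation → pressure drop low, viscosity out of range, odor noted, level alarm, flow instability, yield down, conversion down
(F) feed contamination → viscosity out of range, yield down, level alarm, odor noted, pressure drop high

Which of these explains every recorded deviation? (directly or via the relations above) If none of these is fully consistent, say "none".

A

Testing each hypothesis:
(A) filter breakthrough — conversion up match; yield down match (via pressure drop high → yield down); level alarm match; flow instability match; pressure drop high match; odor noted match
(B) sensor drift — fails on conversion up, yield down, level alarm, pressure drop high, odor noted (predicts conversion down, not conversion up; predicts pressure drop low, not pressure drop high)
(C) heat-exchanger scaling — does not account for conversion up
(D) control-valve stiction — does not account for conversion up, level alarm
(E) catalyst deactivation — fails on conversion up, pressure drop high (predicts conversion down, not conversion up; predicts pressure drop low, not pressure drop high)
(F) feed contamination — conversion up miss; yield down match; level alarm match; flow instability miss; pressure drop high match; odor noted match
(A) alone accounts for all the evidence.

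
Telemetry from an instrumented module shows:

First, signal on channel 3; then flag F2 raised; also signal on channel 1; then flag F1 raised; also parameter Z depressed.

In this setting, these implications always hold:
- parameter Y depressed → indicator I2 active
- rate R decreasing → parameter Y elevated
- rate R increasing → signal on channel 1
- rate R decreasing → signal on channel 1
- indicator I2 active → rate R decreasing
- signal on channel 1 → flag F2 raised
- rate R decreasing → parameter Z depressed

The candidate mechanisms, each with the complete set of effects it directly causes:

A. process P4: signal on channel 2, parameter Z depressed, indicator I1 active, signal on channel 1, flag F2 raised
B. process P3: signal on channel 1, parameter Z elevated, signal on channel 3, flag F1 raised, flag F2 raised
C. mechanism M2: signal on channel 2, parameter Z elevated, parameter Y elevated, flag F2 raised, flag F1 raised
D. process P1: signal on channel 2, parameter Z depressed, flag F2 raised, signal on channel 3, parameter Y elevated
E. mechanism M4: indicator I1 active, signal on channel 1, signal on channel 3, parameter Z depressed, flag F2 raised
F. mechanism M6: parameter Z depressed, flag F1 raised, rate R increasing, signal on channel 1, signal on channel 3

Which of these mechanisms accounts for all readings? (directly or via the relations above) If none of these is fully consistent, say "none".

F

For each candidate, compare predicted effects to what was observed:
(A) process P4 — signal on channel 3 ✗; flag F2 raised ✓; signal on channel 1 ✓; flag F1 raised ✗; parameter Z depressed ✓
(B) process P3 — signal on channel 3 ✓; flag F2 raised ✓; signal on channel 1 ✓; flag F1 raised ✓; parameter Z depressed ✗
(C) mechanism M2 — signal on channel 3 ✗; flag F2 raised ✓; signal on channel 1 ✗; flag F1 raised ✓; parameter Z depressed ✗
(D) process P1 — signal on channel 3 ✓; flag F2 raised ✓; signal on channel 1 ✗; flag F1 raised ✗; parameter Z depressed ✓
(E) mechanism M4 — signal on channel 3 ✓; flag F2 raised ✓; signal on channel 1 ✓; flag F1 raised ✗; parameter Z depressed ✓
(F) mechanism M6 — accounts for every observation (flag F2 raised by signal on channel 1 → flag F2 raised)
(F) is the only candidate with no mismatches.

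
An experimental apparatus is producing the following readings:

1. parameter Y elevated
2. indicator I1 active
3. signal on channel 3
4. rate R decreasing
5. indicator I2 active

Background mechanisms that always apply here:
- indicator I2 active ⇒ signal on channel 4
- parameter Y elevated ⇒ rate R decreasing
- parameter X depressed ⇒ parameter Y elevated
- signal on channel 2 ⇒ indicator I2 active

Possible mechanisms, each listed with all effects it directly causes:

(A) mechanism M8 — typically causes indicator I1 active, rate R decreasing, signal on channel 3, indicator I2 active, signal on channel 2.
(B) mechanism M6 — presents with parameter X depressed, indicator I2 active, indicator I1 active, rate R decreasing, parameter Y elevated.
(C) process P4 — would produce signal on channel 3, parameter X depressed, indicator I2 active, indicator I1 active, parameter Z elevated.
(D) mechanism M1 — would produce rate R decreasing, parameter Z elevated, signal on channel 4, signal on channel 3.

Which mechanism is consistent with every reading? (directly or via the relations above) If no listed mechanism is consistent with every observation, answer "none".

Per-candidate check:
(A) mechanism M8 — parameter Y elevated ✗; indicator I1 active ✓; signal on channel 3 ✓; rate R decreasing ✓; indicator I2 active ✓
(B) mechanism M6 — does not account for signal on channel 3
(C) process P4 — parameter Y elevated ✓ (by parameter X depressed → parameter Y elevated); indicator I1 active ✓; signal on channel 3 ✓; rate R decreasing ✓ (by parameter X depressed → parameter Y elevated → rate R decreasing); indicator I2 active ✓
(D) mechanism M1 — parameter Y elevated ✗; indicator I1 active ✗; signal on channel 3 ✓; rate R decreasing ✓; indicator I2 active ✗
Only (C) is consistent with every observation.

C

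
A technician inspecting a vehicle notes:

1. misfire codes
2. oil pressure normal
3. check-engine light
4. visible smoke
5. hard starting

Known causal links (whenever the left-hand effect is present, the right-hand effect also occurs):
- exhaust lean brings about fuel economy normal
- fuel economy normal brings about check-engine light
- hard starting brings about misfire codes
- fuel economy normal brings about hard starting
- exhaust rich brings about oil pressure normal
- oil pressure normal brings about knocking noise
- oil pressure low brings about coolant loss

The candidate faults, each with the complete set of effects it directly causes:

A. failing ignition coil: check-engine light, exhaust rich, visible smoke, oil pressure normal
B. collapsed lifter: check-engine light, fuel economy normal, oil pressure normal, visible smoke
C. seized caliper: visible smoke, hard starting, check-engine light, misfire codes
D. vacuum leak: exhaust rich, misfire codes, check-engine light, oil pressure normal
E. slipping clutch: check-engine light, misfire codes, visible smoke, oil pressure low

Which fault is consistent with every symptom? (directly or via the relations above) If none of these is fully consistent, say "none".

B

Checking each candidate against the observations:
(A) failing ignition coil — misfire codes NO; oil pressure normal yes; check-engine light yes; visible smoke yes; hard starting NO
(B) collapsed lifter — misfire codes yes (via fuel economy normal → hard starting → misfire codes); oil pressure normal yes; check-engine light yes; visible smoke yes; hard starting yes (via fuel economy normal → hard starting)
(C) seized caliper — misfire codes yes; oil pressure normal NO; check-engine light yes; visible smoke yes; hard starting yes
(D) vacuum leak — does not account for visible smoke, hard starting
(E) slipping clutch — misfire codes yes; oil pressure normal NO; check-engine light yes; visible smoke yes; hard starting NO
Only (B) is consistent with every observation.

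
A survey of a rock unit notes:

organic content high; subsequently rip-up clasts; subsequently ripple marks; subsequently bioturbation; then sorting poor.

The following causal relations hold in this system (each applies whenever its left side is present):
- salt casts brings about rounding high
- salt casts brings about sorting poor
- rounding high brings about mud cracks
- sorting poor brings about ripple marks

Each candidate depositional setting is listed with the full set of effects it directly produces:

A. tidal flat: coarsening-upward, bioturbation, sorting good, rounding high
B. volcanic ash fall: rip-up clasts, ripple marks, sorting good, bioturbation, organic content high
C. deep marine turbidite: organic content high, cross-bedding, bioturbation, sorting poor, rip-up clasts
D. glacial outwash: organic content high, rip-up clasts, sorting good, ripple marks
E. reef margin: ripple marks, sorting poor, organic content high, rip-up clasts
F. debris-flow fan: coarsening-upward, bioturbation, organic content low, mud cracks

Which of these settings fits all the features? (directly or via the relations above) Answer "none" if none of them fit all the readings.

For each candidate, compare predicted effects to what was observed:
(A) tidal flat — organic content high NO; rip-up clasts NO; ripple marks NO; bioturbation yes; sorting poor NO
(B) volcanic ash fall — fails on sorting poor (predicts sorting good, not sorting poor)
(C) deep marine turbidite — organic content high yes; rip-up clasts yes; ripple marks yes (by sorting poor → ripple marks); bioturbation yes; sorting poor yes
(D) glacial outwash — organic content high yes; rip-up clasts yes; ripple marks yes; bioturbation NO; sorting poor NO
(E) reef margin — organic content high yes; rip-up clasts yes; ripple marks yes; bioturbation NO; sorting poor yes
(F) debris-flow fan — fails on organic content high, rip-up clasts, ripple marks, sorting poor (predicts organic content low, not organic content high)
(C) alone accounts for all the evidence.

C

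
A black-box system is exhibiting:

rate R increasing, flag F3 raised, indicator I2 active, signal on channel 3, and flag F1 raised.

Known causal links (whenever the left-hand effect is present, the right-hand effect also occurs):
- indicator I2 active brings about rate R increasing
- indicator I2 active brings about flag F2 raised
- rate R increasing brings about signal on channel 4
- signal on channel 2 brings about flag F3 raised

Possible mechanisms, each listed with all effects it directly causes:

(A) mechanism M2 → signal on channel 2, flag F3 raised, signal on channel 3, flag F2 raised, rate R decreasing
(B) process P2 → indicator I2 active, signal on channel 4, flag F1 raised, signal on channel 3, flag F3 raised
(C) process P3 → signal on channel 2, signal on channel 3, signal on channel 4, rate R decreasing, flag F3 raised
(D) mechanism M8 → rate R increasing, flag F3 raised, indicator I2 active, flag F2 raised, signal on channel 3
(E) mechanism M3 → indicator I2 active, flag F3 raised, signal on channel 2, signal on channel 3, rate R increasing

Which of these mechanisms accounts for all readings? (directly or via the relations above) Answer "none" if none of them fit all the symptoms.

B

Testing each hypothesis:
(A) mechanism M2 — fails on rate R increasing, indicator I2 active, flag F1 raised (predicts rate R decreasing, not rate R increasing)
(B) process P2 — rate R increasing + (by indicator I2 active → rate R increasing); flag F3 raised +; indicator I2 active +; signal on channel 3 +; flag F1 raised +
(C) process P3 — fails on rate R increasing, indicator I2 active, flag F1 raised (predicts rate R decreasing, not rate R increasing)
(D) mechanism M8 — rate R increasing +; flag F3 raised +; indicator I2 active +; signal on channel 3 +; flag F1 raised -
(E) mechanism M3 — does not account for flag F1 raised
(B) is the only candidate with no mismatches.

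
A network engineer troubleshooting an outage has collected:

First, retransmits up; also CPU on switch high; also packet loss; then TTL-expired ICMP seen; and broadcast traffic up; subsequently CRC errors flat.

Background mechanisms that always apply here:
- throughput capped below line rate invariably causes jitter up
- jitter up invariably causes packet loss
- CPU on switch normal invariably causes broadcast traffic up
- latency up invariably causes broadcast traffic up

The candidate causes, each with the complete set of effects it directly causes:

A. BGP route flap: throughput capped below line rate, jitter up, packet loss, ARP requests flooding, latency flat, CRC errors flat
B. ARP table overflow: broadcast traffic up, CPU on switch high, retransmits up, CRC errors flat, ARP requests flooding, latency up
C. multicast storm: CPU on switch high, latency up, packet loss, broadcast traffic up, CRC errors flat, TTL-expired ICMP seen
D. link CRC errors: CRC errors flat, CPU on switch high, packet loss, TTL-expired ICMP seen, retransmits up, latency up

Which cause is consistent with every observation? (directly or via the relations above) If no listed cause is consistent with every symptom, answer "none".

D

Testing each hypothesis:
(A) BGP route flap — does not account for retransmits up, CPU on switch high, TTL-expired ICMP seen, broadcast traffic up
(B) ARP table overflow — retransmits up match; CPU on switch high match; packet loss miss; TTL-expired ICMP seen miss; broadcast traffic up match; CRC errors flat match
(C) multicast storm — retransmits up miss; CPU on switch high match; packet loss match; TTL-expired ICMP seen match; broadcast traffic up match; CRC errors flat match
(D) link CRC errors — accounts for every observation (broadcast traffic up via latency up → broadcast traffic up)
(D) is the only candidate with no mismatches.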